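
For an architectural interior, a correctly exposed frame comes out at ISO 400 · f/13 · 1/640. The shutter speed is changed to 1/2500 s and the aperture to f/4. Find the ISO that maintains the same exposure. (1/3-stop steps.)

ISO 160

Shutter speed: 1/640 → 1/800 → 1/1000 → 1/1250 → 1/1600 → 1/2000 → 1/2500 — 2 stops shorter (darker).
Aperture: f/13 → f/11 → f/10 → f/9 → f/8 → f/7.1 → f/6.3 → f/5.6 → f/5 → f/4.5 → f/4 — 3 1/3 stops opened up (brighter).
Net change so far: 1 1/3 stops brighter. Offset with the ISO: 400 → 320 → 250 → 200 → 160.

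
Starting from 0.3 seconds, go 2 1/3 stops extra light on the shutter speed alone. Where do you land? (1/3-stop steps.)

1.6 s

Shutter speed: 0.3 → 0.4 → 0.5 → 0.6 → 0.8 → 1 → 1.3 → 1.6 — 2 1/3 stops longer (brighter).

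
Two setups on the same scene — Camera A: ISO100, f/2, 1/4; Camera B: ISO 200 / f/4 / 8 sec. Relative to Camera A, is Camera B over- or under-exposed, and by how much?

4 stops brighter

Aperture: f/2 → f/2.8 → f/4 — 2 stops narrower (darker).
Shutter speed: 1/4 → 1/2 → 1 → 2 → 4 → 8 — 5 stops longer (brighter).
ISO: 100 → 200 — 1 stop higher (brighter).
Net: −2 +5 +1 = +4 stops.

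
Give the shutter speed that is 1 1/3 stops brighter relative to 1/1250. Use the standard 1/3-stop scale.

1/500s

Shutter speed: 1/1250 → 1/1000 → 1/800 → 1/640 → 1/500 — 1 1/3 stops longer (brighter).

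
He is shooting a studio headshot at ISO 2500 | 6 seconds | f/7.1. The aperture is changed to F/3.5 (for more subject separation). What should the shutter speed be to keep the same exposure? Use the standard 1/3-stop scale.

1.6 s

Aperture: f/7.1 → f/6.3 → f/5.6 → f/5 → f/4.5 → f/4 → f/3.5 — 2 stops opened up (brighter).
Need 2 stops darker from the shutter speed: 6 → 5 → 4 → 3.2 → 2.5 → 2 → 1.6.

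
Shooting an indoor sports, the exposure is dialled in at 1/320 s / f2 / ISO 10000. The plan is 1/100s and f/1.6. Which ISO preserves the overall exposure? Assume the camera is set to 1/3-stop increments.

ISO 2000

Shutter speed: 1/320 → 1/250 → 1/200 → 1/160 → 1/125 → 1/100 — 1 2/3 stops slower (brighter).
Aperture: f/2 → f/1.8 → f/1.6 — 2/3 stop larger aperture (brighter).
Net change so far: 2 1/3 stops brighter. Offset with the ISO: 10000 → 8000 → 6400 → 5000 → 4000 → 3200 → 2500 → 2000.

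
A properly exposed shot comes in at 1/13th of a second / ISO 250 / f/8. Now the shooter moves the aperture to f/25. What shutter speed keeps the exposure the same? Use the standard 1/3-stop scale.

0.8 s

Aperture: f/8 → f/9 → f/10 → f/11 → f/13 → f/14 → f/16 → f/18 → f/20 → f/22 → f/25 — 3 1/3 stops stopped down (darker).
Need 3 1/3 stops brighter from the shutter speed: 1/13 → 1/10 → 1/8 → 1/6 → 1/5 → 1/4 → 0.3 → 0.4 → 0.5 → 0.6 → 0.8.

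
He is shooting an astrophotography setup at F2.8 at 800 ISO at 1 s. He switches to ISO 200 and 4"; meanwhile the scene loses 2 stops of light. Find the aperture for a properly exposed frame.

f/1.4

Scene light: 2 stops darker.
ISO: 800 → 400 → 200 — 2 stops lower (darker).
Shutter speed: 1 → 2 → 4 — 2 stops slower (brighter).
Net so far: 2 stops darker. Aperture: f/2.8 → f/2 → f/1.4.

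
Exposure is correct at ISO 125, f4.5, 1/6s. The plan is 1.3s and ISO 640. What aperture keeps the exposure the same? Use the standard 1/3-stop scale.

Shutter speed: 1/6 → 1/5 → 1/4 → 0.3 → 0.4 → 0.5 → 0.6 → 0.8 → 1 → 1.3 — 3 stops slower (brighter).
ISO: 125 → 160 → 200 → 250 → 320 → 400 → 500 → 640 — 2 1/3 stops raised (brighter).
Net change so far: 5 1/3 stops brighter. Offset with the aperture: f/4.5 → f/5 → f/5.6 → f/6.3 → f/7.1 → f/8 → f/9 → f/10 → f/11 → f/13 → f/14 → f/16 → f/18 → f/20 → f/22 → f/25 → f/29.

f/29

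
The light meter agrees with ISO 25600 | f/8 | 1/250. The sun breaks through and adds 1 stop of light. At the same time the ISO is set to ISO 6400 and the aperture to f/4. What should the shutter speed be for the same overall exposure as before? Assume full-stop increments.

1/500s

Scene light: 1 stop brighter.
ISO: 25600 → 12800 → 6400 — 2 stops dropped (darker).
Aperture: f/8 → f/5.6 → f/4 — 2 stops wider (brighter).
Net so far: 1 stop brighter. Shutter speed: 1/250 → 1/500.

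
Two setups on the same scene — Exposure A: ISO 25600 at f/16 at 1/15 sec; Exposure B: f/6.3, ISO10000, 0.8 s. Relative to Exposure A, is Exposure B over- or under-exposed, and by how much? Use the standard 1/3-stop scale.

5 stops brighter

Aperture: f/16 → f/14 → f/13 → f/11 → f/10 → f/9 → f/8 → f/7.1 → f/6.3 — 2 2/3 stops wider (brighter).
Shutter speed: 1/15 → 1/13 → 1/10 → 1/8 → 1/6 → 1/5 → 1/4 → 0.3 → 0.4 → 0.5 → 0.6 → 0.8 — 3 2/3 stops longer (brighter).
ISO: 25600 → 20000 → 16000 → 12800 → 10000 — 1 1/3 stops lower (darker).
Net: +2 2/3 +3 2/3 −1 1/3 = +5 stops.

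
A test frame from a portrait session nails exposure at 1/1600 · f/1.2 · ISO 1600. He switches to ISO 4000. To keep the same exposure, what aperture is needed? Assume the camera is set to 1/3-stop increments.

ISO: 1600 → 2000 → 2500 → 3200 → 4000 — 1 1/3 stops raised (brighter).
Need 1 1/3 stops darker from the aperture: f/1.2 → f/1.4 → f/1.6 → f/1.8 → f/2.

f/2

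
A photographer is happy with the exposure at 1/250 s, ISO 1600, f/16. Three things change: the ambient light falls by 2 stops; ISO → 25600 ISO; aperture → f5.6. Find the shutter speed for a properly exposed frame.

Scene light: 2 stops darker.
ISO: 1600 → 3200 → 6400 → 12800 → 25600 — 4 stops higher (brighter).
Aperture: f/16 → f/11 → f/8 → f/5.6 — 3 stops opened up (brighter).
Net so far: 5 stops brighter. Shutter speed: 1/250 → 1/500 → 1/1000 → 1/2000 → 1/4000 → 1/8000.

1/8000s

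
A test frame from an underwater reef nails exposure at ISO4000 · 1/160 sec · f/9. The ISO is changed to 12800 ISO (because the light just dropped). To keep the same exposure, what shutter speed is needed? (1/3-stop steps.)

ISO: 4000 → 5000 → 6400 → 8000 → 10000 → 12800 — 1 2/3 stops raised (brighter).
Need 1 2/3 stops darker from the shutter speed: 1/160 → 1/200 → 1/250 → 1/320 → 1/400 → 1/500.

1/500s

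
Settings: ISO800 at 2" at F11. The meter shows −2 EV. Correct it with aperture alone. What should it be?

Underexposed by 2 stops → need 2 stops brighter.
Aperture: f/11 → f/8 → f/5.6.

f/5.6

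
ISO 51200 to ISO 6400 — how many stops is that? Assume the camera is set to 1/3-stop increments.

3 stops

51200 → 40000 → 32000 → 25600 → 20000 → 16000 → 12800 → 10000 → 8000 → 6400 — count the steps: 9 third-stops = 3 stops.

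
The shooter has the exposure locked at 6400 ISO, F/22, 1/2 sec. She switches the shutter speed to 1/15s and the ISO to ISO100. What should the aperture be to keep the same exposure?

f/1.0

Shutter speed: 1/2 → 1/4 → 1/8 → 1/15 — 3 stops faster (darker).
ISO: 6400 → 3200 → 1600 → 800 → 400 → 200 → 100 — 6 stops dropped (darker).
Net change so far: 9 stops darker. Offset with the aperture: f/22 → f/16 → f/11 → f/8 → f/5.6 → f/4 → f/2.8 → f/2 → f/1.4 → f/1.0.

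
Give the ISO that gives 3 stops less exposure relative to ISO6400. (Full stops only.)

ISO: 6400 → 3200 → 1600 → 800 — 3 stops lower (darker).

ISO 800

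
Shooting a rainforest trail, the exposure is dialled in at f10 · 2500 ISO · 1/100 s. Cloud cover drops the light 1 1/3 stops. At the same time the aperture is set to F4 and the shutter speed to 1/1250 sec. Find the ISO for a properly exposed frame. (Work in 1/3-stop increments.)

Scene light: 1 1/3 stops darker.
Aperture: f/10 → f/9 → f/8 → f/7.1 → f/6.3 → f/5.6 → f/5 → f/4.5 → f/4 — 2 2/3 stops larger aperture (brighter).
Shutter speed: 1/100 → 1/125 → 1/160 → 1/200 → 1/250 → 1/320 → 1/400 → 1/500 → 1/640 → 1/800 → 1/1000 → 1/1250 — 3 2/3 stops shorter (darker).
Net so far: 2 1/3 stops darker. ISO: 2500 → 3200 → 4000 → 5000 → 6400 → 8000 → 10000 → 12800.

ISO 12800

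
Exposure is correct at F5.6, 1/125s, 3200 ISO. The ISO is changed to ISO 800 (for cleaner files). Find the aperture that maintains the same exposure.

ISO: 3200 → 1600 → 800 — 2 stops lower (darker).
Need 2 stops brighter from the aperture: f/5.6 → f/4 → f/2.8.

f/2.8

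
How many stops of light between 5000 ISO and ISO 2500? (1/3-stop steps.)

1 stop

5000 → 4000 → 3200 → 2500 — count the steps: 3 third-stops = 1 stop.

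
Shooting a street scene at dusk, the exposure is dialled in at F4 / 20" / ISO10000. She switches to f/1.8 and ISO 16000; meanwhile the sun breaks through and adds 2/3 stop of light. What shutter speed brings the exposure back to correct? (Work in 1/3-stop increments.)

Scene light: 2/3 stop brighter.
Aperture: f/4 → f/3.5 → f/3.2 → f/2.8 → f/2.5 → f/2.2 → f/2 → f/1.8 — 2 1/3 stops opened up (brighter).
ISO: 10000 → 12800 → 16000 — 2/3 stop raised (brighter).
Net so far: 3 2/3 stops brighter. Shutter speed: 20 → 15 → 13 → 10 → 8 → 6 → 5 → 4 → 3.2 → 2.5 → 2 → 1.6.

1.6 s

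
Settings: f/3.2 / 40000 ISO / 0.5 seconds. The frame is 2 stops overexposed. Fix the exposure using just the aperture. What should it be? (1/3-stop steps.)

Overexposed by 2 stops → need 2 stops darker.
Aperture: f/3.2 → f/3.5 → f/4 → f/4.5 → f/5 → f/5.6 → f/6.3.

f/6.3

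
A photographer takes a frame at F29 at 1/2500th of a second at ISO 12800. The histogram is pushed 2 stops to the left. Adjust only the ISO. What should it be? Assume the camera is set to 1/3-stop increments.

Underexposed by 2 stops → need 2 stops brighter.
ISO: 12800 → 16000 → 20000 → 25600 → 32000 → 40000 → 51200.

ISO 51200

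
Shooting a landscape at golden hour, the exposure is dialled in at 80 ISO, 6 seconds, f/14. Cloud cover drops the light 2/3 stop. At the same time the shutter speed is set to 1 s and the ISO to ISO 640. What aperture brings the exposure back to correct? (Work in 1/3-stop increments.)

f/13

Scene light: 2/3 stop darker.
Shutter speed: 6 → 5 → 4 → 3.2 → 2.5 → 2 → 1.6 → 1.3 → 1 — 2 2/3 stops faster (darker).
ISO: 80 → 100 → 125 → 160 → 200 → 250 → 320 → 400 → 500 → 640 — 3 stops raised (brighter).
Net so far: 1/3 stop darker. Aperture: f/14 → f/13.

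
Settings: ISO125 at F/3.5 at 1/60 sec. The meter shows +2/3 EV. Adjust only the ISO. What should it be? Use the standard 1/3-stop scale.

ISO 80

Overexposed by 2/3 stop → need 2/3 stop darker.
ISO: 125 → 100 → 80.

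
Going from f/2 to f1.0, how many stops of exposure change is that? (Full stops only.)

2 stops

f/2 → f/1.4 → f/1.0 — count the steps: 2 stops.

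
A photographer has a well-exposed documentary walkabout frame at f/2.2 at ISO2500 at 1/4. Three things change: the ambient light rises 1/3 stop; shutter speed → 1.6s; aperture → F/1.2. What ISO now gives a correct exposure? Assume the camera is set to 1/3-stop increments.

ISO 100

Scene light: 1/3 stop brighter.
Shutter speed: 1/4 → 0.3 → 0.4 → 0.5 → 0.6 → 0.8 → 1 → 1.3 → 1.6 — 2 2/3 stops slower (brighter).
Aperture: f/2.2 → f/2 → f/1.8 → f/1.6 → f/1.4 → f/1.2 — 1 2/3 stops larger aperture (brighter).
Net so far: 4 2/3 stops brighter. ISO: 2500 → 2000 → 1600 → 1250 → 1000 → 800 → 640 → 500 → 400 → 320 → 250 → 200 → 160 → 125 → 100.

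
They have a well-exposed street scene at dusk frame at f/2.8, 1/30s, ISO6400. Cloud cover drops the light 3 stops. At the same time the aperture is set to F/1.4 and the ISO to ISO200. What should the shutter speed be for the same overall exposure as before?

2 s

Scene light: 3 stops darker.
Aperture: f/2.8 → f/2 → f/1.4 — 2 stops opened up (brighter).
ISO: 6400 → 3200 → 1600 → 800 → 400 → 200 — 5 stops dropped (darker).
Net so far: 6 stops darker. Shutter speed: 1/30 → 1/15 → 1/8 → 1/4 → 1/2 → 1 → 2.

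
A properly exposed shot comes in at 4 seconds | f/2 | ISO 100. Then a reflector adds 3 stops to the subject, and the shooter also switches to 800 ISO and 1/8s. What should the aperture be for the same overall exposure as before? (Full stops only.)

Scene light: 3 stops brighter.
ISO: 100 → 200 → 400 → 800 — 3 stops raised (brighter).
Shutter speed: 4 → 2 → 1 → 1/2 → 1/4 → 1/8 — 5 stops faster (darker).
Net so far: 1 stop brighter. Aperture: f/2 → f/2.8.

f/2.8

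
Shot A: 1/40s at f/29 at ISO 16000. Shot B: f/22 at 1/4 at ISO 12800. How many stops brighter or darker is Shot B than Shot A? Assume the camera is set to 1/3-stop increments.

3 2/3 stops brighter

Aperture: f/29 → f/25 → f/22 — 2/3 stop wider (brighter).
Shutter speed: 1/40 → 1/30 → 1/25 → 1/20 → 1/15 → 1/13 → 1/10 → 1/8 → 1/6 → 1/5 → 1/4 — 3 1/3 stops slower (brighter).
ISO: 16000 → 12800 — 1/3 stop dropped (darker).
Net: +2/3 +3 1/3 −1/3 = +3 2/3 stops.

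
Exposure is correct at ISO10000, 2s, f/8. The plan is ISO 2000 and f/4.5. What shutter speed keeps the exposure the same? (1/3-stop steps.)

3.2 s

ISO: 10000 → 8000 → 6400 → 5000 → 4000 → 3200 → 2500 → 2000 — 2 1/3 stops lower (darker).
Aperture: f/8 → f/7.1 → f/6.3 → f/5.6 → f/5 → f/4.5 — 1 2/3 stops opened up (brighter).
Net change so far: 2/3 stop darker. Offset with the shutter speed: 2 → 2.5 → 3.2.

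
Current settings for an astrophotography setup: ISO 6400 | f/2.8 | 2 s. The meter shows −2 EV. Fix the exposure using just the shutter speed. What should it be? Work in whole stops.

8 s

Underexposed by 2 stops → need 2 stops brighter.
Shutter speed: 2 → 4 → 8.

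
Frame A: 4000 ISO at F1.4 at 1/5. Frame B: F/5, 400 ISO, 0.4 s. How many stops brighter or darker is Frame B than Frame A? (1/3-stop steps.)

6 stops darker

Aperture: f/1.4 → f/1.6 → f/1.8 → f/2 → f/2.2 → f/2.5 → f/2.8 → f/3.2 → f/3.5 → f/4 → f/4.5 → f/5 — 3 2/3 stops narrower (darker).
Shutter speed: 1/5 → 1/4 → 0.3 → 0.4 — 1 stop slower (brighter).
ISO: 4000 → 3200 → 2500 → 2000 → 1600 → 1250 → 1000 → 800 → 640 → 500 → 400 — 3 1/3 stops dropped (darker).
Net: −3 2/3 +1 −3 1/3 = −6 stops.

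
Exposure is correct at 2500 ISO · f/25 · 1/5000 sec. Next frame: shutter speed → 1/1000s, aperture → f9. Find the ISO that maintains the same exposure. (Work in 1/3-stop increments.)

Shutter speed: 1/5000 → 1/4000 → 1/3200 → 1/2500 → 1/2000 → 1/1600 → 1/1250 → 1/1000 — 2 1/3 stops longer (brighter).
Aperture: f/25 → f/22 → f/20 → f/18 → f/16 → f/14 → f/13 → f/11 → f/10 → f/9 — 3 stops wider (brighter).
Net change so far: 5 1/3 stops brighter. Offset with the ISO: 2500 → 2000 → 1600 → 1250 → 1000 → 800 → 640 → 500 → 400 → 320 → 250 → 200 → 160 → 125 → 100 → 80 → 64.

ISO 64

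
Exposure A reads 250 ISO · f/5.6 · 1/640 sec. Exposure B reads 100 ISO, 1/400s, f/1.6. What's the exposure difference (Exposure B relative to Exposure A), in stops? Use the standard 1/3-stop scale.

3 stops brighter

Aperture: f/5.6 → f/5 → f/4.5 → f/4 → f/3.5 → f/3.2 → f/2.8 → f/2.5 → f/2.2 → f/2 → f/1.8 → f/1.6 — 3 2/3 stops wider (brighter).
Shutter speed: 1/640 → 1/500 → 1/400 — 2/3 stop slower (brighter).
ISO: 250 → 200 → 160 → 125 → 100 — 1 1/3 stops lower (darker).
Net: +3 2/3 +2/3 −1 1/3 = +3 stops.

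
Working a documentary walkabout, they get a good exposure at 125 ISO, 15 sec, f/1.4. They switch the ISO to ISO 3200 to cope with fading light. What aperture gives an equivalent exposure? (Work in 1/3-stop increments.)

ISO: 125 → 160 → 200 → 250 → 320 → 400 → 500 → 640 → 800 → 1000 → 1250 → 1600 → 2000 → 2500 → 3200 — 4 2/3 stops higher (brighter).
Need 4 2/3 stops darker from the aperture: f/1.4 → f/1.6 → f/1.8 → f/2 → f/2.2 → f/2.5 → f/2.8 → f/3.2 → f/3.5 → f/4 → f/4.5 → f/5 → f/5.6 → f/6.3 → f/7.1.

f/7.1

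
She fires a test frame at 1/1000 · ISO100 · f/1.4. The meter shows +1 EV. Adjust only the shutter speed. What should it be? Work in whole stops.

1/2000s

Overexposed by 1 stop → need 1 stop darker.
Shutter speed: 1/1000 → 1/2000.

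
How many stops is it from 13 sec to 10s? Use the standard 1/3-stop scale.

13 → 10 — count the steps: 1 third-stops = 1/3 stop.

1/3 stop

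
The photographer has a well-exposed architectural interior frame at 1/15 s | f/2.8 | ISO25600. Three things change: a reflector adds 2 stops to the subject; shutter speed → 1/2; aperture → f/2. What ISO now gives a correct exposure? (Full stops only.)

Scene light: 2 stops brighter.
Shutter speed: 1/15 → 1/8 → 1/4 → 1/2 — 3 stops longer (brighter).
Aperture: f/2.8 → f/2 — 1 stop opened up (brighter).
Net so far: 6 stops brighter. ISO: 25600 → 12800 → 6400 → 3200 → 1600 → 800 → 400.

ISO 400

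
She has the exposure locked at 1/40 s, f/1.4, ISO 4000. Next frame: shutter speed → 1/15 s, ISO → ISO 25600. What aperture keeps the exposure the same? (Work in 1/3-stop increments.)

Shutter speed: 1/40 → 1/30 → 1/25 → 1/20 → 1/15 — 1 1/3 stops longer (brighter).
ISO: 4000 → 5000 → 6400 → 8000 → 10000 → 12800 → 16000 → 20000 → 25600 — 2 2/3 stops higher (brighter).
Net change so far: 4 stops brighter. Offset with the aperture: f/1.4 → f/1.6 → f/1.8 → f/2 → f/2.2 → f/2.5 → f/2.8 → f/3.2 → f/3.5 → f/4 → f/4.5 → f/5 → f/5.6.

f/5.6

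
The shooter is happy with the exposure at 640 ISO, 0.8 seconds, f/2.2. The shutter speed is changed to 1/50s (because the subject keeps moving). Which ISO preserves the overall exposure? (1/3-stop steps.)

ISO 25600

Shutter speed: 0.8 → 0.6 → 0.5 → 0.4 → 0.3 → 1/4 → 1/5 → 1/6 → 1/8 → 1/10 → 1/13 → 1/15 → 1/20 → 1/25 → 1/30 → 1/40 → 1/50 — 5 1/3 stops faster (darker).
Need 5 1/3 stops brighter from the ISO: 640 → 800 → 1000 → 1250 → 1600 → 2000 → 2500 → 3200 → 4000 → 5000 → 6400 → 8000 → 10000 → 12800 → 16000 → 20000 → 25600.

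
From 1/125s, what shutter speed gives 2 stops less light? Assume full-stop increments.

Shutter speed: 1/125 → 1/250 → 1/500 — 2 stops faster (darker).

1/500s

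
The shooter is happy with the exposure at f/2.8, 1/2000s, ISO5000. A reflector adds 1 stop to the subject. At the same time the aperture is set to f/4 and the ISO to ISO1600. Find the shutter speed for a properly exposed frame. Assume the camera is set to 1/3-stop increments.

1/640s

Scene light: 1 stop brighter.
Aperture: f/2.8 → f/3.2 → f/3.5 → f/4 — 1 stop stopped down (darker).
ISO: 5000 → 4000 → 3200 → 2500 → 2000 → 1600 — 1 2/3 stops dropped (darker).
Net so far: 1 2/3 stops darker. Shutter speed: 1/2000 → 1/1600 → 1/1250 → 1/1000 → 1/800 → 1/640.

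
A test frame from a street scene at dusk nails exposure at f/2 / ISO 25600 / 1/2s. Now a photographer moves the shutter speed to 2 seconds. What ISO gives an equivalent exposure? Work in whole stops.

ISO 6400

Shutter speed: 1/2 → 1 → 2 — 2 stops longer (brighter).
Need 2 stops darker from the ISO: 25600 → 12800 → 6400.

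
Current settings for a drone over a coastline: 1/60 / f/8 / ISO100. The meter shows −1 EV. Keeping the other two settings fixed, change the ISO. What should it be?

Underexposed by 1 stop → need 1 stop brighter.
ISO: 100 → 200.

ISO 200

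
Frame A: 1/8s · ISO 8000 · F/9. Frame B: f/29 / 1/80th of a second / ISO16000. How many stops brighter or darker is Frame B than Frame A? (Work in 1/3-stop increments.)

5 2/3 stops darker

Aperture: f/9 → f/10 → f/11 → f/13 → f/14 → f/16 → f/18 → f/20 → f/22 → f/25 → f/29 — 3 1/3 stops smaller aperture (darker).
Shutter speed: 1/8 → 1/10 → 1/13 → 1/15 → 1/20 → 1/25 → 1/30 → 1/40 → 1/50 → 1/60 → 1/80 — 3 1/3 stops shorter (darker).
ISO: 8000 → 10000 → 12800 → 16000 — 1 stop higher (brighter).
Net: −3 1/3 −3 1/3 +1 = −5 2/3 stops.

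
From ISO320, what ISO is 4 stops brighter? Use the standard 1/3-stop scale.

ISO 5000

ISO: 320 → 400 → 500 → 640 → 800 → 1000 → 1250 → 1600 → 2000 → 2500 → 3200 → 4000 → 5000 — 4 stops raised (brighter).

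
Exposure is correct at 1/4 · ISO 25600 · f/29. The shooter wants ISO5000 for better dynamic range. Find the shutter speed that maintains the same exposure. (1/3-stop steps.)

ISO: 25600 → 20000 → 16000 → 12800 → 10000 → 8000 → 6400 → 5000 — 2 1/3 stops dropped (darker).
Need 2 1/3 stops brighter from the shutter speed: 1/4 → 0.3 → 0.4 → 0.5 → 0.6 → 0.8 → 1 → 1.3.

1.3 s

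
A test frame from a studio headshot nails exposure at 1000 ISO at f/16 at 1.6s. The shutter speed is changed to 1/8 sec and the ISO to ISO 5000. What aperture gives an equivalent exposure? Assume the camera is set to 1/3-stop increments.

Shutter speed: 1.6 → 1.3 → 1 → 0.8 → 0.6 → 0.5 → 0.4 → 0.3 → 1/4 → 1/5 → 1/6 → 1/8 — 3 2/3 stops faster (darker).
ISO: 1000 → 1250 → 1600 → 2000 → 2500 → 3200 → 4000 → 5000 — 2 1/3 stops higher (brighter).
Net change so far: 1 1/3 stops darker. Offset with the aperture: f/16 → f/14 → f/13 → f/11 → f/10.

f/10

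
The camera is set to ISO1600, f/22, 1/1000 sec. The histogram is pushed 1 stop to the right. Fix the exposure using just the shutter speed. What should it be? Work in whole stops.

Overexposed by 1 stop → need 1 stop darker.
Shutter speed: 1/1000 → 1/2000.

1/2000s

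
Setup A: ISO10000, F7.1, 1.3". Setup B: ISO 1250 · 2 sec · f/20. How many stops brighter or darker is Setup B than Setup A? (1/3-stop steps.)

Aperture: f/7.1 → f/8 → f/9 → f/10 → f/11 → f/13 → f/14 → f/16 → f/18 → f/20 — 3 stops stopped down (darker).
Shutter speed: 1.3 → 1.6 → 2 — 2/3 stop slower (brighter).
ISO: 10000 → 8000 → 6400 → 5000 → 4000 → 3200 → 2500 → 2000 → 1600 → 1250 — 3 stops dropped (darker).
Net: −3 +2/3 −3 = −5 1/3 stops.

5 1/3 stops darker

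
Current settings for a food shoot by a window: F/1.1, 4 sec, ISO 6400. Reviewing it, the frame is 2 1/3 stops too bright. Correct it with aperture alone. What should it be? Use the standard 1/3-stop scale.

Overexposed by 2 1/3 stops → need 2 1/3 stops darker.
Aperture: f/1.1 → f/1.2 → f/1.4 → f/1.6 → f/1.8 → f/2 → f/2.2 → f/2.5.

f/2.5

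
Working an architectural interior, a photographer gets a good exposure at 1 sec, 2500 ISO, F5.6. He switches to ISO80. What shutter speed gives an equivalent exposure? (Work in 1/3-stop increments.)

30 s

ISO: 2500 → 2000 → 1600 → 1250 → 1000 → 800 → 640 → 500 → 400 → 320 → 250 → 200 → 160 → 125 → 100 → 80 — 5 stops dropped (darker).
Need 5 stops brighter from the shutter speed: 1 → 1.3 → 1.6 → 2 → 2.5 → 3.2 → 4 → 5 → 6 → 8 → 10 → 13 → 15 → 20 → 25 → 30.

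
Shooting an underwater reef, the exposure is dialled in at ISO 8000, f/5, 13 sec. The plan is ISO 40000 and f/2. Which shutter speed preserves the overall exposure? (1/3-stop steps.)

ISO: 8000 → 10000 → 12800 → 16000 → 20000 → 25600 → 32000 → 40000 — 2 1/3 stops higher (brighter).
Aperture: f/5 → f/4.5 → f/4 → f/3.5 → f/3.2 → f/2.8 → f/2.5 → f/2.2 → f/2 — 2 2/3 stops wider (brighter).
Net change so far: 5 stops brighter. Offset with the shutter speed: 13 → 10 → 8 → 6 → 5 → 4 → 3.2 → 2.5 → 2 → 1.6 → 1.3 → 1 → 0.8 → 0.6 → 0.5 → 0.4.

0.4 s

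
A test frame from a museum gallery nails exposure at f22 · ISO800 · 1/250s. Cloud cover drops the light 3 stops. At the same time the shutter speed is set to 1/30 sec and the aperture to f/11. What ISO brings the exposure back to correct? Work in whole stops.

Scene light: 3 stops darker.
Shutter speed: 1/250 → 1/125 → 1/60 → 1/30 — 3 stops longer (brighter).
Aperture: f/22 → f/16 → f/11 — 2 stops opened up (brighter).
Net so far: 2 stops brighter. ISO: 800 → 400 → 200.

ISO 200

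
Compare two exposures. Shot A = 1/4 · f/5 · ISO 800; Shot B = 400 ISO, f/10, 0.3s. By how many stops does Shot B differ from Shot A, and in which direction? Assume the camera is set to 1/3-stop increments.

Aperture: f/5 → f/5.6 → f/6.3 → f/7.1 → f/8 → f/9 → f/10 — 2 stops stopped down (darker).
Shutter speed: 1/4 → 0.3 — 1/3 stop longer (brighter).
ISO: 800 → 640 → 500 → 400 — 1 stop lower (darker).
Net: −2 +1/3 −1 = −2 2/3 stops.

2 2/3 stops darker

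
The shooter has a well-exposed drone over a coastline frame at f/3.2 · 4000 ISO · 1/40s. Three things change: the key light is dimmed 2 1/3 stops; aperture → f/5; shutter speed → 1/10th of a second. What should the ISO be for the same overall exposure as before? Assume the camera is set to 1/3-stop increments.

Scene light: 2 1/3 stops darker.
Aperture: f/3.2 → f/3.5 → f/4 → f/4.5 → f/5 — 1 1/3 stops smaller aperture (darker).
Shutter speed: 1/40 → 1/30 → 1/25 → 1/20 → 1/15 → 1/13 → 1/10 — 2 stops longer (brighter).
Net so far: 1 2/3 stops darker. ISO: 4000 → 5000 → 6400 → 8000 → 10000 → 12800.

ISO 12800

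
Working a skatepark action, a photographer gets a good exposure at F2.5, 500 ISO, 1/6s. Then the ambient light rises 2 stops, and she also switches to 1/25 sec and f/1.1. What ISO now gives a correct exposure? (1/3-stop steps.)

ISO 100

Scene light: 2 stops brighter.
Shutter speed: 1/6 → 1/8 → 1/10 → 1/13 → 1/15 → 1/20 → 1/25 — 2 stops faster (darker).
Aperture: f/2.5 → f/2.2 → f/2 → f/1.8 → f/1.6 → f/1.4 → f/1.2 → f/1.1 — 2 1/3 stops opened up (brighter).
Net so far: 2 1/3 stops brighter. ISO: 500 → 400 → 320 → 250 → 200 → 160 → 125 → 100.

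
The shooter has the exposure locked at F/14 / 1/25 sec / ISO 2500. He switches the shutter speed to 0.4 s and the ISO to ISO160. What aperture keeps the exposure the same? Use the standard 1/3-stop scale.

Shutter speed: 1/25 → 1/20 → 1/15 → 1/13 → 1/10 → 1/8 → 1/6 → 1/5 → 1/4 → 0.3 → 0.4 — 3 1/3 stops slower (brighter).
ISO: 2500 → 2000 → 1600 → 1250 → 1000 → 800 → 640 → 500 → 400 → 320 → 250 → 200 → 160 — 4 stops dropped (darker).
Net change so far: 2/3 stop darker. Offset with the aperture: f/14 → f/13 → f/11.

f/11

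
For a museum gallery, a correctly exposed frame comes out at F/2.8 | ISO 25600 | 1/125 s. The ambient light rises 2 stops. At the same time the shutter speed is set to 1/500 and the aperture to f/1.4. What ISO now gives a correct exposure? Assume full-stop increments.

Scene light: 2 stops brighter.
Shutter speed: 1/125 → 1/250 → 1/500 — 2 stops faster (darker).
Aperture: f/2.8 → f/2 → f/1.4 — 2 stops wider (brighter).
Net so far: 2 stops brighter. ISO: 25600 → 12800 → 6400.

ISO 6400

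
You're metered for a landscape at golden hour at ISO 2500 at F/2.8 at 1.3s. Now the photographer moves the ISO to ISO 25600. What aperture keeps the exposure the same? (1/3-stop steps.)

f/9

ISO: 2500 → 3200 → 4000 → 5000 → 6400 → 8000 → 10000 → 12800 → 16000 → 20000 → 25600 — 3 1/3 stops higher (brighter).
Need 3 1/3 stops darker from the aperture: f/2.8 → f/3.2 → f/3.5 → f/4 → f/4.5 → f/5 → f/5.6 → f/6.3 → f/7.1 → f/8 → f/9.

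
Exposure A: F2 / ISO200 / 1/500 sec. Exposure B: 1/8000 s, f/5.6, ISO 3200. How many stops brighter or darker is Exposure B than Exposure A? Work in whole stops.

3 stops darker

Aperture: f/2 → f/2.8 → f/4 → f/5.6 — 3 stops stopped down (darker).
Shutter speed: 1/500 → 1/1000 → 1/2000 → 1/4000 → 1/8000 — 4 stops shorter (darker).
ISO: 200 → 400 → 800 → 1600 → 3200 — 4 stops higher (brighter).
Net: −3 −4 +4 = −3 stops.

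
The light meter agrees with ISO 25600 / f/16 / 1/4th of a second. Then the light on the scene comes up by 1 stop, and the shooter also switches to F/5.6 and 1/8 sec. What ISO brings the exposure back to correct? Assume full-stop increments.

Scene light: 1 stop brighter.
Aperture: f/16 → f/11 → f/8 → f/5.6 — 3 stops wider (brighter).
Shutter speed: 1/4 → 1/8 — 1 stop faster (darker).
Net so far: 3 stops brighter. ISO: 25600 → 12800 → 6400 → 3200.

ISO 3200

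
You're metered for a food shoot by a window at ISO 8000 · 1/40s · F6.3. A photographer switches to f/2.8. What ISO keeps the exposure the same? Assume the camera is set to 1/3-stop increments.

Aperture: f/6.3 → f/5.6 → f/5 → f/4.5 → f/4 → f/3.5 → f/3.2 → f/2.8 — 2 1/3 stops larger aperture (brighter).
Need 2 1/3 stops darker from the ISO: 8000 → 6400 → 5000 → 4000 → 3200 → 2500 → 2000 → 1600.

ISO 1600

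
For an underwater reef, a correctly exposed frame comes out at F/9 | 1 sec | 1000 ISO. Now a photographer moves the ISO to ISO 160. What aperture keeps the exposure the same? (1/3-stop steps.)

f/3.5

ISO: 1000 → 800 → 640 → 500 → 400 → 320 → 250 → 200 → 160 — 2 2/3 stops dropped (darker).
Need 2 2/3 stops brighter from the aperture: f/9 → f/8 → f/7.1 → f/6.3 → f/5.6 → f/5 → f/4.5 → f/4 → f/3.5.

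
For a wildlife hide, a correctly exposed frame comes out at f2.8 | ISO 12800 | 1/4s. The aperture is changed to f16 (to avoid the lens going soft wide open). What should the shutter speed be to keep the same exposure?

Aperture: f/2.8 → f/4 → f/5.6 → f/8 → f/11 → f/16 — 5 stops smaller aperture (darker).
Need 5 stops brighter from the shutter speed: 1/4 → 1/2 → 1 → 2 → 4 → 8.

8 s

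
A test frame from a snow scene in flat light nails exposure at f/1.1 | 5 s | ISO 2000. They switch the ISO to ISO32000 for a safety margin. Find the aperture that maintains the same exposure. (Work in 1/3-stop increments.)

f/4.5

ISO: 2000 → 2500 → 3200 → 4000 → 5000 → 6400 → 8000 → 10000 → 12800 → 16000 → 20000 → 25600 → 32000 — 4 stops raised (brighter).
Need 4 stops darker from the aperture: f/1.1 → f/1.2 → f/1.4 → f/1.6 → f/1.8 → f/2 → f/2.2 → f/2.5 → f/2.8 → f/3.2 → f/3.5 → f/4 → f/4.5.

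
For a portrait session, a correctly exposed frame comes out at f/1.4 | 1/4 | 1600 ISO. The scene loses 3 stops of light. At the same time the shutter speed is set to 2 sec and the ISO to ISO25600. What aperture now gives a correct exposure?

Scene light: 3 stops darker.
Shutter speed: 1/4 → 1/2 → 1 → 2 — 3 stops longer (brighter).
ISO: 1600 → 3200 → 6400 → 12800 → 25600 — 4 stops higher (brighter).
Net so far: 4 stops brighter. Aperture: f/1.4 → f/2 → f/2.8 → f/4 → f/5.6.

f/5.6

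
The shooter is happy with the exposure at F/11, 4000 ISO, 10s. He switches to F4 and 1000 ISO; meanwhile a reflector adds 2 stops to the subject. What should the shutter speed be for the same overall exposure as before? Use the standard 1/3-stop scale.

Scene light: 2 stops brighter.
Aperture: f/11 → f/10 → f/9 → f/8 → f/7.1 → f/6.3 → f/5.6 → f/5 → f/4.5 → f/4 — 3 stops larger aperture (brighter).
ISO: 4000 → 3200 → 2500 → 2000 → 1600 → 1250 → 1000 — 2 stops dropped (darker).
Net so far: 3 stops brighter. Shutter speed: 10 → 8 → 6 → 5 → 4 → 3.2 → 2.5 → 2 → 1.6 → 1.3.

1.3 s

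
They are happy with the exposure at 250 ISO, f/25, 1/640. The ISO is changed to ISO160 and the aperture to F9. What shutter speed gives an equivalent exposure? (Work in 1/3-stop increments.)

ISO: 250 → 200 → 160 — 2/3 stop dropped (darker).
Aperture: f/25 → f/22 → f/20 → f/18 → f/16 → f/14 → f/13 → f/11 → f/10 → f/9 — 3 stops opened up (brighter).
Net change so far: 2 1/3 stops brighter. Offset with the shutter speed: 1/640 → 1/800 → 1/1000 → 1/1250 → 1/1600 → 1/2000 → 1/2500 → 1/3200.

1/3200s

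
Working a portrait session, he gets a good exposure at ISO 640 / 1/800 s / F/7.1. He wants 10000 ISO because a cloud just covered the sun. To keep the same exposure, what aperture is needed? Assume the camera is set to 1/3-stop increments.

f/29

ISO: 640 → 800 → 1000 → 1250 → 1600 → 2000 → 2500 → 3200 → 4000 → 5000 → 6400 → 8000 → 10000 — 4 stops higher (brighter).
Need 4 stops darker from the aperture: f/7.1 → f/8 → f/9 → f/10 → f/11 → f/13 → f/14 → f/16 → f/18 → f/20 → f/22 → f/25 → f/29.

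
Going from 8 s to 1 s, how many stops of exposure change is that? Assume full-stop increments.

3 stops

8 → 4 → 2 → 1 — count the steps: 3 stops.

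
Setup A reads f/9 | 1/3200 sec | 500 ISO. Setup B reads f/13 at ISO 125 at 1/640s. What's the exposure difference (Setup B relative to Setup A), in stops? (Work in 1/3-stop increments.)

Aperture: f/9 → f/10 → f/11 → f/13 — 1 stop stopped down (darker).
Shutter speed: 1/3200 → 1/2500 → 1/2000 → 1/1600 → 1/1250 → 1/1000 → 1/800 → 1/640 — 2 1/3 stops longer (brighter).
ISO: 500 → 400 → 320 → 250 → 200 → 160 → 125 — 2 stops dropped (darker).
Net: −1 +2 1/3 −2 = −2/3 stops.

2/3 stop darker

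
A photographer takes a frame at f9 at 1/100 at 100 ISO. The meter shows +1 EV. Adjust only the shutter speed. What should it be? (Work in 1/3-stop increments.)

Overexposed by 1 stop → need 1 stop darker.
Shutter speed: 1/100 → 1/125 → 1/160 → 1/200.

1/200s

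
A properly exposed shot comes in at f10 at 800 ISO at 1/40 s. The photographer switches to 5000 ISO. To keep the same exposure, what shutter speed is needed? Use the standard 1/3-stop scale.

1/250s

ISO: 800 → 1000 → 1250 → 1600 → 2000 → 2500 → 3200 → 4000 → 5000 — 2 2/3 stops higher (brighter).
Need 2 2/3 stops darker from the shutter speed: 1/40 → 1/50 → 1/60 → 1/80 → 1/100 → 1/125 → 1/160 → 1/200 → 1/250.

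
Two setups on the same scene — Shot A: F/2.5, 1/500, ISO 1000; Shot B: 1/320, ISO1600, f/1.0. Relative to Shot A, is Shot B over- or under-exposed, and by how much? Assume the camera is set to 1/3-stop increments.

Aperture: f/2.5 → f/2.2 → f/2 → f/1.8 → f/1.6 → f/1.4 → f/1.2 → f/1.1 → f/1.0 — 2 2/3 stops opened up (brighter).
Shutter speed: 1/500 → 1/400 → 1/320 — 2/3 stop longer (brighter).
ISO: 1000 → 1250 → 1600 — 2/3 stop raised (brighter).
Net: +2 2/3 +2/3 +2/3 = +4 stops.

4 stops brighter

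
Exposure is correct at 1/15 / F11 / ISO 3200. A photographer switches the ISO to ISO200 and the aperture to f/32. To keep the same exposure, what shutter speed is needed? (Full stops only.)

ISO: 3200 → 1600 → 800 → 400 → 200 — 4 stops lower (darker).
Aperture: f/11 → f/16 → f/22 → f/32 — 3 stops smaller aperture (darker).
Net change so far: 7 stops darker. Offset with the shutter speed: 1/15 → 1/8 → 1/4 → 1/2 → 1 → 2 → 4 → 8.

8 s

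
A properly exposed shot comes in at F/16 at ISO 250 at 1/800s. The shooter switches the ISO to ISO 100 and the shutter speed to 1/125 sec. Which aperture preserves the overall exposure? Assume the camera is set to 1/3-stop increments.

ISO: 250 → 200 → 160 → 125 → 100 — 1 1/3 stops dropped (darker).
Shutter speed: 1/800 → 1/640 → 1/500 → 1/400 → 1/320 → 1/250 → 1/200 → 1/160 → 1/125 — 2 2/3 stops longer (brighter).
Net change so far: 1 1/3 stops brighter. Offset with the aperture: f/16 → f/18 → f/20 → f/22 → f/25.

f/25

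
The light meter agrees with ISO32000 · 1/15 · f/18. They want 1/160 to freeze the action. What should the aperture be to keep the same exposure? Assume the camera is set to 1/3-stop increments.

f/5.6

Shutter speed: 1/15 → 1/20 → 1/25 → 1/30 → 1/40 → 1/50 → 1/60 → 1/80 → 1/100 → 1/125 → 1/160 — 3 1/3 stops shorter (darker).
Need 3 1/3 stops brighter from the aperture: f/18 → f/16 → f/14 → f/13 → f/11 → f/10 → f/9 → f/8 → f/7.1 → f/6.3 → f/5.6.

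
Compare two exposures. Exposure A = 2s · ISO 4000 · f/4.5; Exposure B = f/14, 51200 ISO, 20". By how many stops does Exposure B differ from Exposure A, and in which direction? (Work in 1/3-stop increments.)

3 2/3 stops brighter

Aperture: f/4.5 → f/5 → f/5.6 → f/6.3 → f/7.1 → f/8 → f/9 → f/10 → f/11 → f/13 → f/14 — 3 1/3 stops narrower (darker).
Shutter speed: 2 → 2.5 → 3.2 → 4 → 5 → 6 → 8 → 10 → 13 → 15 → 20 — 3 1/3 stops longer (brighter).
ISO: 4000 → 5000 → 6400 → 8000 → 10000 → 12800 → 16000 → 20000 → 25600 → 32000 → 40000 → 51200 — 3 2/3 stops raised (brighter).
Net: −3 1/3 +3 1/3 +3 2/3 = +3 2/3 stops.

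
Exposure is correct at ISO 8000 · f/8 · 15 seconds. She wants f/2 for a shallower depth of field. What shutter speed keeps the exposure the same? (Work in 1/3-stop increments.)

Aperture: f/8 → f/7.1 → f/6.3 → f/5.6 → f/5 → f/4.5 → f/4 → f/3.5 → f/3.2 → f/2.8 → f/2.5 → f/2.2 → f/2 — 4 stops larger aperture (brighter).
Need 4 stops darker from the shutter speed: 15 → 13 → 10 → 8 → 6 → 5 → 4 → 3.2 → 2.5 → 2 → 1.6 → 1.3 → 1.

1 s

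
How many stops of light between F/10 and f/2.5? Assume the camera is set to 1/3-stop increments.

4 stops

f/10 → f/9 → f/8 → f/7.1 → f/6.3 → f/5.6 → f/5 → f/4.5 → f/4 → f/3.5 → f/3.2 → f/2.8 → f/2.5 — count the steps: 12 third-stops = 4 stops.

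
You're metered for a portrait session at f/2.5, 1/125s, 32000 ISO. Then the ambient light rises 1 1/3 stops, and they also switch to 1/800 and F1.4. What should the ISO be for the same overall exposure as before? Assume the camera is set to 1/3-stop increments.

Scene light: 1 1/3 stops brighter.
Shutter speed: 1/125 → 1/160 → 1/200 → 1/250 → 1/320 → 1/400 → 1/500 → 1/640 → 1/800 — 2 2/3 stops shorter (darker).
Aperture: f/2.5 → f/2.2 → f/2 → f/1.8 → f/1.6 → f/1.4 — 1 2/3 stops larger aperture (brighter).
Net so far: 1/3 stop brighter. ISO: 32000 → 25600.

ISO 25600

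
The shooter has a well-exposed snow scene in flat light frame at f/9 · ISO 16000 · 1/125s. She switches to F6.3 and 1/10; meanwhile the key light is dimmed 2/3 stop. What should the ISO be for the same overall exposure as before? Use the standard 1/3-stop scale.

ISO 1000

Scene light: 2/3 stop darker.
Aperture: f/9 → f/8 → f/7.1 → f/6.3 — 1 stop larger aperture (brighter).
Shutter speed: 1/125 → 1/100 → 1/80 → 1/60 → 1/50 → 1/40 → 1/30 → 1/25 → 1/20 → 1/15 → 1/13 → 1/10 — 3 2/3 stops longer (brighter).
Net so far: 4 stops brighter. ISO: 16000 → 12800 → 10000 → 8000 → 6400 → 5000 → 4000 → 3200 → 2500 → 2000 → 1600 → 1250 → 1000.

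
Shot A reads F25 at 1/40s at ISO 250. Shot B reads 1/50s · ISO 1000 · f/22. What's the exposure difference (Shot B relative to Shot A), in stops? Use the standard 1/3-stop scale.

Aperture: f/25 → f/22 — 1/3 stop wider (brighter).
Shutter speed: 1/40 → 1/50 — 1/3 stop faster (darker).
ISO: 250 → 320 → 400 → 500 → 640 → 800 → 1000 — 2 stops raised (brighter).
Net: +1/3 −1/3 +2 = +2 stops.

2 stops brighter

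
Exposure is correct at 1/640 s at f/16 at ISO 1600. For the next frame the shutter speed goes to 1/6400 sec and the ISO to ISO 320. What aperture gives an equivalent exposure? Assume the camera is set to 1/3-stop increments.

f/2.2

Shutter speed: 1/640 → 1/800 → 1/1000 → 1/1250 → 1/1600 → 1/2000 → 1/2500 → 1/3200 → 1/4000 → 1/5000 → 1/6400 — 3 1/3 stops shorter (darker).
ISO: 1600 → 1250 → 1000 → 800 → 640 → 500 → 400 → 320 — 2 1/3 stops lower (darker).
Net change so far: 5 2/3 stops darker. Offset with the aperture: f/16 → f/14 → f/13 → f/11 → f/10 → f/9 → f/8 → f/7.1 → f/6.3 → f/5.6 → f/5 → f/4.5 → f/4 → f/3.5 → f/3.2 → f/2.8 → f/2.5 → f/2.2.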